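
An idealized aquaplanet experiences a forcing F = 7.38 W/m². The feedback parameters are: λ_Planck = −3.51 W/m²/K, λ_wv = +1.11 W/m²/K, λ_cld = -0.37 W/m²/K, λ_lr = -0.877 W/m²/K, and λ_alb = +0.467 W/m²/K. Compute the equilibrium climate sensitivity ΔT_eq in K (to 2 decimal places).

2.32 K

Net feedback parameter λ = (−3.51) + (+1.11) + (-0.37) + (-0.877) + (+0.467) = -3.18 W/m²/K.
ΔT = −F/λ = −7.38/(-3.18) = 2.32 K.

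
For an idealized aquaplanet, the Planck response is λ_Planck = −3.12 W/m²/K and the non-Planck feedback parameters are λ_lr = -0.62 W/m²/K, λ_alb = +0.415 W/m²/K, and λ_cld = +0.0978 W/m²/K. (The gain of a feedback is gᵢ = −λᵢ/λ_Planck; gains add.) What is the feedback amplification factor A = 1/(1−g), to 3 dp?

0.967

Convert to gains: g_lr = -0.62/3.12 = -0.1987; g_alb = 0.415/3.12 = 0.133; g_cld = 0.0978/3.12 = 0.03135.
Total gain g = -0.03435.
A = 1/(1 + 0.03435) = 0.967.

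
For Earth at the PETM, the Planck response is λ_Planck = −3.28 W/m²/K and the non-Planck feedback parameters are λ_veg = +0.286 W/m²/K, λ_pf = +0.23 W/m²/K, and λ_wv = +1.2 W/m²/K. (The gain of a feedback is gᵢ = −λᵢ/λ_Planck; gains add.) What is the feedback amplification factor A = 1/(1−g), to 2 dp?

2.10

Convert to gains: g_veg = 0.286/3.28 = 0.0872; g_pf = 0.23/3.28 = 0.07012; g_wv = 1.2/3.28 = 0.3659.
Total gain g = 0.52322.
A = 1/(1 − 0.52322) = 2.10.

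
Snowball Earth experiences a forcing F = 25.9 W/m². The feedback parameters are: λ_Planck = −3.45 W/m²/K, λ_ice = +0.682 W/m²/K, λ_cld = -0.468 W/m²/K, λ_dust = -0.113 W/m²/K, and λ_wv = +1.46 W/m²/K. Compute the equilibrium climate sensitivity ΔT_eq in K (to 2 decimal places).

13.71 K

Net feedback parameter λ = (−3.45) + (+0.682) + (-0.468) + (-0.113) + (+1.46) = -1.889 W/m²/K.
ΔT = −F/λ = −25.9/(-1.889) = 13.71 K.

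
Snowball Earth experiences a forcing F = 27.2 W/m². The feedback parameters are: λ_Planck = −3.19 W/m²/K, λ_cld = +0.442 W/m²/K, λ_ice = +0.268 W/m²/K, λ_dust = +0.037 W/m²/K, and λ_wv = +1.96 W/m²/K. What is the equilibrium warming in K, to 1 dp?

56.3 K

Net feedback parameter λ = (−3.19) + (+0.442) + (+0.268) + (+0.037) + (+1.96) = -0.483 W/m²/K.
ΔT = −F/λ = −27.2/(-0.483) = 56.3 K.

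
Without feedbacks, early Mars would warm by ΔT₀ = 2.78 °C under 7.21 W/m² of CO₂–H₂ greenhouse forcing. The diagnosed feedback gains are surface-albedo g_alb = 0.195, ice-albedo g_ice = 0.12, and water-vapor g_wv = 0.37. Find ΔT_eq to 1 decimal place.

8.8 °C

Total gain g = 0.195 + 0.12 + 0.37 = 0.685.
Amplification A = 1/(1 − 0.685) = 3.175.
ΔT = 2.78 × 3.175 = 8.8 °C.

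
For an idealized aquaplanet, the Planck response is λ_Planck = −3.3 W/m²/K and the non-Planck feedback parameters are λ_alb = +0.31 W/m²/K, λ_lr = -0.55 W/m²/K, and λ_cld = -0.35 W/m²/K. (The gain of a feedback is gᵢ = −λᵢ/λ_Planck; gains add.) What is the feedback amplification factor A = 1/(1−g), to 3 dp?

0.848

Convert to gains: g_alb = 0.31/3.3 = 0.09394; g_lr = -0.55/3.3 = -0.1667; g_cld = -0.35/3.3 = -0.1061.
Total gain g = -0.17886.
A = 1/(1 + 0.17886) = 0.848.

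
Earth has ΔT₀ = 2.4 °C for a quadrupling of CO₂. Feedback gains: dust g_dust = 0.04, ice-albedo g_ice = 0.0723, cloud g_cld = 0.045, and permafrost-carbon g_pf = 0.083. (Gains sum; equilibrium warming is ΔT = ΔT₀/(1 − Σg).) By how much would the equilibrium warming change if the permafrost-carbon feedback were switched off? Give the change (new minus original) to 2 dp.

Original: g = 0.2403, ΔT = 2.4/(1−0.2403) = 3.1591 °C.
Without permafrost-carbon: g' = 0.1573, ΔT' = 2.4/(1−0.1573) = 2.8480 °C.
Change = 2.8480 − 3.1591 = -0.31 °C.

-0.31 °C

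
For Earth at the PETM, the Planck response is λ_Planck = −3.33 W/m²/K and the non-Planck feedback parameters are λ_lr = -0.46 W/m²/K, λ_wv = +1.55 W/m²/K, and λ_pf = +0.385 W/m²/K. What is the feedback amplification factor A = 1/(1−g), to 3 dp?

1.795

Convert to gains: g_lr = -0.46/3.33 = -0.1381; g_wv = 1.55/3.33 = 0.4655; g_pf = 0.385/3.33 = 0.1156.
Total gain g = 0.443.
A = 1/(1 − 0.443) = 1.795.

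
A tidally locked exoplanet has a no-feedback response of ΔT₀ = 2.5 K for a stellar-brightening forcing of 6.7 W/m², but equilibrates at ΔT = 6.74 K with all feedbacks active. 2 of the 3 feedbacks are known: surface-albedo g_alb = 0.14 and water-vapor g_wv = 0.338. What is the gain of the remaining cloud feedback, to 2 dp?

0.15

Amplification A = ΔT/ΔT₀ = 6.74/2.5 = 2.696.
Total gain g = 1 − 1/A = 1 − 1/2.696 = 0.6291.
Known gains sum to 0.14 + 0.338 = 0.478.
g_cld = 0.6291 − 0.478 = 0.15.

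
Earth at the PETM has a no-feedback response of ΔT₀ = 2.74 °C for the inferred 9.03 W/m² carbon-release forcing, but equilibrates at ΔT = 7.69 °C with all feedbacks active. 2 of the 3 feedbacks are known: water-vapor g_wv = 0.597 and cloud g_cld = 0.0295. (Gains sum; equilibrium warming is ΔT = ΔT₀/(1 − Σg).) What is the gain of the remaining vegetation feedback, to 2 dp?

0.02

Amplification A = ΔT/ΔT₀ = 7.69/2.74 = 2.807.
Total gain g = 1 − 1/A = 1 − 1/2.807 = 0.6437.
Known gains sum to 0.597 + 0.0295 = 0.6265.
g_veg = 0.6437 − 0.6265 = 0.02.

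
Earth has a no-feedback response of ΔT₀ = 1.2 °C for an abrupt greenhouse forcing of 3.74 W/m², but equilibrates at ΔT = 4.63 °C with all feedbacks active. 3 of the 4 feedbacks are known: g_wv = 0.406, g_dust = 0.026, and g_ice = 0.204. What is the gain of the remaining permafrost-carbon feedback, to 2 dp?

Amplification A = ΔT/ΔT₀ = 4.63/1.2 = 3.858.
Total gain g = 1 − 1/A = 1 − 1/3.858 = 0.7408.
Known gains sum to 0.406 + 0.026 + 0.204 = 0.636.
g_pf = 0.7408 − 0.636 = 0.10.

0.10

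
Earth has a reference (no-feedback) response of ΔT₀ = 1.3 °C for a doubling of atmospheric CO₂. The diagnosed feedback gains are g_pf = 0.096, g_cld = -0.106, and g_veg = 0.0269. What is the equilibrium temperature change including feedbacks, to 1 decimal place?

1.3 °C

Total gain g = 0.096 − 0.106 + 0.0269 = 0.0169.
Amplification A = 1/(1 − 0.0169) = 1.017.
ΔT = 1.3 × 1.017 = 1.3 °C.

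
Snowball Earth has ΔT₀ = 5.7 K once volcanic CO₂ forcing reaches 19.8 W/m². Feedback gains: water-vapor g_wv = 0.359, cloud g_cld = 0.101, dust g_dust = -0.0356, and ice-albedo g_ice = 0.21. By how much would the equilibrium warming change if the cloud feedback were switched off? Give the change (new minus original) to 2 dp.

Original: g = 0.6344, ΔT = 5.7/(1−0.6344) = 15.5908 K.
Without cloud: g' = 0.5334, ΔT' = 5.7/(1−0.5334) = 12.2160 K.
Change = 12.2160 − 15.5908 = -3.37 K.

-3.37 K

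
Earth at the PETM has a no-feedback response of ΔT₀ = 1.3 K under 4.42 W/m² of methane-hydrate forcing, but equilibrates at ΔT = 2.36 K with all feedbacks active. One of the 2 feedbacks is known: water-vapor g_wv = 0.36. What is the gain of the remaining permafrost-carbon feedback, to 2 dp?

Amplification A = ΔT/ΔT₀ = 2.36/1.3 = 1.815.
Total gain g = 1 − 1/A = 1 − 1/1.815 = 0.449.
The known gain is 0.36.
g_pf = 0.449 − 0.36 = 0.09.

0.09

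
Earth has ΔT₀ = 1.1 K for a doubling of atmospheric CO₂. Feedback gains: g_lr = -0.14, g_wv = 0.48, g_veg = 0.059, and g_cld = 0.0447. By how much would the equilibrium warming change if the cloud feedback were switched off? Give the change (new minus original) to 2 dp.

Original: g = 0.4437, ΔT = 1.1/(1−0.4437) = 1.9774 K.
Without cloud: g' = 0.399, ΔT' = 1.1/(1−0.399) = 1.8303 K.
Change = 1.8303 − 1.9774 = -0.15 K.

-0.15 K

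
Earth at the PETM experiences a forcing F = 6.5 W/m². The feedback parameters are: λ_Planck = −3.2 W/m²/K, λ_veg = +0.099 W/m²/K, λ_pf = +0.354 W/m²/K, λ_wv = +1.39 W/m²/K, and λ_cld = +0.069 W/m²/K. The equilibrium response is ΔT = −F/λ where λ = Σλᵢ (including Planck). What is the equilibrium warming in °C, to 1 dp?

Net feedback parameter λ = (−3.2) + (+0.099) + (+0.354) + (+1.39) + (+0.069) = -1.288 W/m²/K.
ΔT = −F/λ = −6.5/(-1.288) = 5.0 °C.

5.0 °C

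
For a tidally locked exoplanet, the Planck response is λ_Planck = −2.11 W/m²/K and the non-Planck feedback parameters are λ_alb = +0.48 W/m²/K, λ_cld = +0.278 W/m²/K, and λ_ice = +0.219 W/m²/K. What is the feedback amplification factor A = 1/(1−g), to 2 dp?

1.86

Convert to gains: g_alb = 0.48/2.11 = 0.2275; g_cld = 0.278/2.11 = 0.1318; g_ice = 0.219/2.11 = 0.1038.
Total gain g = 0.4631.
A = 1/(1 − 0.4631) = 1.86.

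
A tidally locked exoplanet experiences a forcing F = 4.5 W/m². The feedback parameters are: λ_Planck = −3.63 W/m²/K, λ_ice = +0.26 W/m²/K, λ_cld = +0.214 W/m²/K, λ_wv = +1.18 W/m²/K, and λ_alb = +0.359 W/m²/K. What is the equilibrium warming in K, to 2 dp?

2.78 K

Net feedback parameter λ = (−3.63) + (+0.26) + (+0.214) + (+1.18) + (+0.359) = -1.617 W/m²/K.
ΔT = −F/λ = −4.5/(-1.617) = 2.78 K.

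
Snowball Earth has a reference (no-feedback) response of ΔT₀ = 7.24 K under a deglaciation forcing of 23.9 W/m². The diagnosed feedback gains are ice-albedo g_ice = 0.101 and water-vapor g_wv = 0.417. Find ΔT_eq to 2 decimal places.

Total gain g = 0.101 + 0.417 = 0.518.
Amplification A = 1/(1 − 0.518) = 2.075.
ΔT = 7.24 × 2.075 = 15.02 K.

15.02 K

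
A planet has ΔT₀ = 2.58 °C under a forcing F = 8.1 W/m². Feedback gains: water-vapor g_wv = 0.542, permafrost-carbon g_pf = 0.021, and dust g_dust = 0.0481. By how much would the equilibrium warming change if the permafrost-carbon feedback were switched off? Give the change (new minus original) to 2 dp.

-0.34 °C

Original: g = 0.6111, ΔT = 2.58/(1−0.6111) = 6.6341 °C.
Without permafrost-carbon: g' = 0.5901, ΔT' = 2.58/(1−0.5901) = 6.2942 °C.
Change = 6.2942 − 6.6341 = -0.34 °C.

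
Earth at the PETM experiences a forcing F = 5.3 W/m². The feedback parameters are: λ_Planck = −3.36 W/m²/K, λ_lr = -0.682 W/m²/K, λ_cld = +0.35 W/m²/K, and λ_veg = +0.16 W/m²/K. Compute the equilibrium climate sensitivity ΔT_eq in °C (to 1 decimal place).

Net feedback parameter λ = (−3.36) + (-0.682) + (+0.35) + (+0.16) = -3.532 W/m²/K.
ΔT = −F/λ = −5.3/(-3.532) = 1.5 °C.

1.5 °C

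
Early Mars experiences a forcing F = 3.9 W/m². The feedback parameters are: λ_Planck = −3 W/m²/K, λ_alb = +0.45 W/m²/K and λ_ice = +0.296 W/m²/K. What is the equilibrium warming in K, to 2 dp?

Net feedback parameter λ = (−3) + (+0.45) + (+0.296) = -2.254 W/m²/K.
ΔT = −F/λ = −3.9/(-2.254) = 1.73 K.

1.73 K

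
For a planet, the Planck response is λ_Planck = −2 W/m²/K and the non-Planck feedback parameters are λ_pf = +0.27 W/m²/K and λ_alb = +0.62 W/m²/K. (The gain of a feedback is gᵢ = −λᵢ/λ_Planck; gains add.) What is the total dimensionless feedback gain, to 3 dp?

Convert to gains: g_pf = 0.27/2 = 0.135; g_alb = 0.62/2 = 0.31.
Total gain g = 0.445.

0.445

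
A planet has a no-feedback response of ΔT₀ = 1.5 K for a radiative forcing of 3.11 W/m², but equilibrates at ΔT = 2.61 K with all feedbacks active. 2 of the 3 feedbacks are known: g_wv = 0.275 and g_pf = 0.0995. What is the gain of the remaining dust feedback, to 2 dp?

0.05

Amplification A = ΔT/ΔT₀ = 2.61/1.5 = 1.74.
Total gain g = 1 − 1/A = 1 − 1/1.74 = 0.4253.
Known gains sum to 0.275 + 0.0995 = 0.3745.
g_dust = 0.4253 − 0.3745 = 0.05.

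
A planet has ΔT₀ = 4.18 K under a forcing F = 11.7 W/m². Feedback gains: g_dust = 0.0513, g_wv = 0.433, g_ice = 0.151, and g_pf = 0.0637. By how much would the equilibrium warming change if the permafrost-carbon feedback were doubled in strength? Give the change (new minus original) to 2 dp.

3.73 K

Original: g = 0.699, ΔT = 4.18/(1−0.699) = 13.8870 K.
With doubled permafrost-carbon: g' = 0.7627, ΔT' = 4.18/(1−0.7627) = 17.6148 K.
Change = 17.6148 − 13.8870 = 3.73 K.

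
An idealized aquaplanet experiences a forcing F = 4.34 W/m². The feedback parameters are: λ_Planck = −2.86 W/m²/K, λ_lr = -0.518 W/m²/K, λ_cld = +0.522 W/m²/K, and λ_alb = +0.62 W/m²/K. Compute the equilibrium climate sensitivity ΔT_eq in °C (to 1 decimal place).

1.9 °C

Net feedback parameter λ = (−2.86) + (-0.518) + (+0.522) + (+0.62) = -2.236 W/m²/K.
ΔT = −F/λ = −4.34/(-2.236) = 1.9 °C.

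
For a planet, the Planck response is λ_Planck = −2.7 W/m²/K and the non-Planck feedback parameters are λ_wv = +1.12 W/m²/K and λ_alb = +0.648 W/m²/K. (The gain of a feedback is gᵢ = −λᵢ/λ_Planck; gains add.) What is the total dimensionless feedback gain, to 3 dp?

Convert to gains: g_wv = 1.12/2.7 = 0.4148; g_alb = 0.648/2.7 = 0.24.
Total gain g = 0.6548.

0.655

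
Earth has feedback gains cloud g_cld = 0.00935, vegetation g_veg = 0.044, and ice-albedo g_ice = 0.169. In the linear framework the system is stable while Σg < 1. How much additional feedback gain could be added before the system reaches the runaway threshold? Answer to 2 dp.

0.78

Current total gain = 0.00935 + 0.044 + 0.169 = 0.22235.
Margin to runaway = 1 − 0.22235 = 0.78.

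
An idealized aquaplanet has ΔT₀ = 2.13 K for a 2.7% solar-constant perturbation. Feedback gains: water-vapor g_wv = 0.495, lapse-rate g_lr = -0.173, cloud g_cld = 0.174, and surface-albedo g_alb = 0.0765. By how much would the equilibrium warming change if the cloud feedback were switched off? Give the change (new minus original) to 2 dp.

-1.44 K

Original: g = 0.5725, ΔT = 2.13/(1−0.5725) = 4.9825 K.
Without cloud: g' = 0.3985, ΔT' = 2.13/(1−0.3985) = 3.5411 K.
Change = 3.5411 − 4.9825 = -1.44 K.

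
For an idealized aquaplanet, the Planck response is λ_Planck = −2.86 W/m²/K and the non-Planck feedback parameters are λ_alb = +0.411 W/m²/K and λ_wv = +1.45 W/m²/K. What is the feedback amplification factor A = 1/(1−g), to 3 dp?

2.863

Convert to gains: g_alb = 0.411/2.86 = 0.1437; g_wv = 1.45/2.86 = 0.507.
Total gain g = 0.6507.
A = 1/(1 − 0.6507) = 2.863.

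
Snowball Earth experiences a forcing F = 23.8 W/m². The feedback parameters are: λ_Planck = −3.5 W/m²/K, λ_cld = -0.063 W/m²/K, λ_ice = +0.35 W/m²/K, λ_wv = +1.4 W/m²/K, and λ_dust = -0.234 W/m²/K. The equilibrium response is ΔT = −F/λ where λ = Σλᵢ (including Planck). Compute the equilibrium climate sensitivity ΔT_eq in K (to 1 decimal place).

11.6 K

Net feedback parameter λ = (−3.5) + (-0.063) + (+0.35) + (+1.4) + (-0.234) = -2.047 W/m²/K.
ΔT = −F/λ = −23.8/(-2.047) = 11.6 K.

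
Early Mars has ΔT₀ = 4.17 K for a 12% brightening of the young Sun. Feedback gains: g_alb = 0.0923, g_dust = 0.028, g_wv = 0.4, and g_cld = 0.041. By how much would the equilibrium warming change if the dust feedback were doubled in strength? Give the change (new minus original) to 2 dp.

Original: g = 0.5613, ΔT = 4.17/(1−0.5613) = 9.5054 K.
With doubled dust: g' = 0.5893, ΔT' = 4.17/(1−0.5893) = 10.1534 K.
Change = 10.1534 − 9.5054 = 0.65 K.

0.65 K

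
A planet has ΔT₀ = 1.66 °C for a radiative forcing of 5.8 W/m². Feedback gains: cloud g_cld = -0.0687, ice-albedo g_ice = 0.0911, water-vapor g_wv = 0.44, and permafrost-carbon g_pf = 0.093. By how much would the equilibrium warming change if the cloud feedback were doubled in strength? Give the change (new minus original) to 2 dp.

Original: g = 0.5554, ΔT = 1.66/(1−0.5554) = 3.7337 °C.
With doubled cloud: g' = 0.4867, ΔT' = 1.66/(1−0.4867) = 3.2340 °C.
Change = 3.2340 − 3.7337 = -0.50 °C.

-0.50 °C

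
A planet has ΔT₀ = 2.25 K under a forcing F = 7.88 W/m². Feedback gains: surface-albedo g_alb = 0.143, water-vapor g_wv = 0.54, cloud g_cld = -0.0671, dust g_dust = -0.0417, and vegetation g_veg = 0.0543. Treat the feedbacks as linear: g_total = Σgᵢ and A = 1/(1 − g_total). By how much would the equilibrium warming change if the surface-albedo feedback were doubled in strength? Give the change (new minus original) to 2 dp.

3.79 K

Original: g = 0.6285, ΔT = 2.25/(1−0.6285) = 6.0565 K.
With doubled surface-albedo: g' = 0.7715, ΔT' = 2.25/(1−0.7715) = 9.8468 K.
Change = 9.8468 − 6.0565 = 3.79 K.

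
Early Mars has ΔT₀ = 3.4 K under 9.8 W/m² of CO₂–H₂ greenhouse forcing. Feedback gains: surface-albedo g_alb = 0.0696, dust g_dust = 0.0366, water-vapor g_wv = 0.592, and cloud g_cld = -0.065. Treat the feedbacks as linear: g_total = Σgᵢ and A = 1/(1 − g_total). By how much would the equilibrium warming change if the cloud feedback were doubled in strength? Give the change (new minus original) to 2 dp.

Original: g = 0.6332, ΔT = 3.4/(1−0.6332) = 9.2694 K.
With doubled cloud: g' = 0.5682, ΔT' = 3.4/(1−0.5682) = 7.8740 K.
Change = 7.8740 − 9.2694 = -1.40 K.

-1.40 K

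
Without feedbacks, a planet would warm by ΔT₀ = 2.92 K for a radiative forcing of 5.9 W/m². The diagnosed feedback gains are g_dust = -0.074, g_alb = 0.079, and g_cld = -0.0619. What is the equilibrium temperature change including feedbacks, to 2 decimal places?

2.76 K

Total gain g = -0.074 + 0.079 − 0.0619 = -0.0569.
Amplification A = 1/(1 + 0.0569) = 0.9462.
ΔT = 2.92 × 0.9462 = 2.76 K.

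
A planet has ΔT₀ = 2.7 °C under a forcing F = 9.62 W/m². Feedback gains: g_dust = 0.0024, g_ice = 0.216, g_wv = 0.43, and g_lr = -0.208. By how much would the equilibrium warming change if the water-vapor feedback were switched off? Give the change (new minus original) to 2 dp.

-2.10 °C

Original: g = 0.4404, ΔT = 2.7/(1−0.4404) = 4.8249 °C.
Without water-vapor: g' = 0.0104, ΔT' = 2.7/(1−0.0104) = 2.7284 °C.
Change = 2.7284 − 4.8249 = -2.10 °C.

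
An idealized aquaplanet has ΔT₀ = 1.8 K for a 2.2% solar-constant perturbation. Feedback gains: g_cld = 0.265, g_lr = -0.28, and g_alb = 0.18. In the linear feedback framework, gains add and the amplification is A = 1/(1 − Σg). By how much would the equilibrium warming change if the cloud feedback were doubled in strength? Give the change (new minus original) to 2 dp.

1.00 K

Original: g = 0.165, ΔT = 1.8/(1−0.165) = 2.1557 K.
With doubled cloud: g' = 0.43, ΔT' = 1.8/(1−0.43) = 3.1579 K.
Change = 3.1579 − 2.1557 = 1.00 K.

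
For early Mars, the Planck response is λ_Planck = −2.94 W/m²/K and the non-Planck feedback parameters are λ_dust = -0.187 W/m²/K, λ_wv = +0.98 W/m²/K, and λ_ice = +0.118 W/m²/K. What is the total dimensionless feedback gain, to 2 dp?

0.31

Convert to gains: g_dust = -0.187/2.94 = -0.06361; g_wv = 0.98/2.94 = 0.3333; g_ice = 0.118/2.94 = 0.04014.
Total gain g = 0.30983.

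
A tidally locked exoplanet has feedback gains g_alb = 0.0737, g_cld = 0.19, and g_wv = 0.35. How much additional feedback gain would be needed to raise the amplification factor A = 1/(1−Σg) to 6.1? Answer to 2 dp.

0.22

Current total gain = 0.6137.
Target gain for A = 6.1: g* = 1 − 1/6.1 = 0.8361.
Additional gain needed = 0.8361 − 0.6137 = 0.22.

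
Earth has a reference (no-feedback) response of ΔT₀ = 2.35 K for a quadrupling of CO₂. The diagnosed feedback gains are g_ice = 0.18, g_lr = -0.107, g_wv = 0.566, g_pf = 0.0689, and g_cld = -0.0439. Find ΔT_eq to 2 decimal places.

Total gain g = 0.18 − 0.107 + 0.566 + 0.0689 − 0.0439 = 0.664.
Amplification A = 1/(1 − 0.664) = 2.976.
ΔT = 2.35 × 2.976 = 6.99 K.

6.99 K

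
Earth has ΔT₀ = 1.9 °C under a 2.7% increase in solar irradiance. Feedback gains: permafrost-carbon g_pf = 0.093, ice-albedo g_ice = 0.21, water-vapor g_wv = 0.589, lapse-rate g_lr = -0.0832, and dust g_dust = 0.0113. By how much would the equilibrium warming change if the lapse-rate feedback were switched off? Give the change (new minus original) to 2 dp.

Original: g = 0.8201, ΔT = 1.9/(1−0.8201) = 10.5614 °C.
Without lapse-rate: g' = 0.9033, ΔT' = 1.9/(1−0.9033) = 19.6484 °C.
Change = 19.6484 − 10.5614 = 9.09 °C.

9.09 °C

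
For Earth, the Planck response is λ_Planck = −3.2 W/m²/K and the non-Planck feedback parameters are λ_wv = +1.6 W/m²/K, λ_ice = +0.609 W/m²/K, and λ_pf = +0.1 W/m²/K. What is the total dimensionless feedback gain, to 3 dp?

Convert to gains: g_wv = 1.6/3.2 = 0.5; g_ice = 0.609/3.2 = 0.1903; g_pf = 0.1/3.2 = 0.03125.
Total gain g = 0.72155.

0.722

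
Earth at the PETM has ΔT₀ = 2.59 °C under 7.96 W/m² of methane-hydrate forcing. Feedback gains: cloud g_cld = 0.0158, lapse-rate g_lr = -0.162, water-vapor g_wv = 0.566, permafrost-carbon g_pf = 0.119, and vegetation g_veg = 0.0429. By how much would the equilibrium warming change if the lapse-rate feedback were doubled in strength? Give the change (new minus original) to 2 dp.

-1.73 °C

Original: g = 0.5817, ΔT = 2.59/(1−0.5817) = 6.1917 °C.
With doubled lapse-rate: g' = 0.4197, ΔT' = 2.59/(1−0.4197) = 4.4632 °C.
Change = 4.4632 − 6.1917 = -1.73 °C.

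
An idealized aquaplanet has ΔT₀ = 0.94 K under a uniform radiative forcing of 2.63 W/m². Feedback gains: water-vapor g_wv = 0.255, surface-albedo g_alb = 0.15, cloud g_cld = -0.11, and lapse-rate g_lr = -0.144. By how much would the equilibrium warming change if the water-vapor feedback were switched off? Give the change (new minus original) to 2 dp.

Original: g = 0.151, ΔT = 0.94/(1−0.151) = 1.1072 K.
Without water-vapor: g' = -0.104, ΔT' = 0.94/(1+0.104) = 0.8514 K.
Change = 0.8514 − 1.1072 = -0.26 K.

-0.26 K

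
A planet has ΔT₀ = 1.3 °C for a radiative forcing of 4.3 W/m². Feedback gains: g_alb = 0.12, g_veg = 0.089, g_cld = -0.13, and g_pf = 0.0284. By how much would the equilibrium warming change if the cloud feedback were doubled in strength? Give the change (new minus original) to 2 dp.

-0.19 °C

Original: g = 0.1074, ΔT = 1.3/(1−0.1074) = 1.4564 °C.
With doubled cloud: g' = -0.0226, ΔT' = 1.3/(1+0.0226) = 1.2713 °C.
Change = 1.2713 − 1.4564 = -0.19 °C.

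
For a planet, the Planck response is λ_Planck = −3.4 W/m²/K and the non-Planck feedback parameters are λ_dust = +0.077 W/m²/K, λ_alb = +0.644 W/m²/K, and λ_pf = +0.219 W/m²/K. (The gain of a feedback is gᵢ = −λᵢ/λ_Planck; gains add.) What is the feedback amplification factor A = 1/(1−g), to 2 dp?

1.38

Convert to gains: g_dust = 0.077/3.4 = 0.02265; g_alb = 0.644/3.4 = 0.1894; g_pf = 0.219/3.4 = 0.06441.
Total gain g = 0.27646.
A = 1/(1 − 0.27646) = 1.38.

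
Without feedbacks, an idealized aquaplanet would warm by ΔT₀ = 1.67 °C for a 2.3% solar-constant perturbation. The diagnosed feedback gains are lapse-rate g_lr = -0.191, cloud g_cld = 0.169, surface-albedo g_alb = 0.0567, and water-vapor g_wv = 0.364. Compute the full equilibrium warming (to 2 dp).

2.78 °C

Total gain g = -0.191 + 0.169 + 0.0567 + 0.364 = 0.3987.
Amplification A = 1/(1 − 0.3987) = 1.663.
ΔT = 1.67 × 1.663 = 2.78 °C.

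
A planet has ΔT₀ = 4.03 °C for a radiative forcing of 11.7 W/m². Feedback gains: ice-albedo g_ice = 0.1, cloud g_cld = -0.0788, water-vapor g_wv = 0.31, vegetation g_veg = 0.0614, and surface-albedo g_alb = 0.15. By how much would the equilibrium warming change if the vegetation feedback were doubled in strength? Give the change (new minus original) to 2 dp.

Original: g = 0.5426, ΔT = 4.03/(1−0.5426) = 8.8107 °C.
With doubled vegetation: g' = 0.604, ΔT' = 4.03/(1−0.604) = 10.1768 °C.
Change = 10.1768 − 8.8107 = 1.37 °C.

1.37 °C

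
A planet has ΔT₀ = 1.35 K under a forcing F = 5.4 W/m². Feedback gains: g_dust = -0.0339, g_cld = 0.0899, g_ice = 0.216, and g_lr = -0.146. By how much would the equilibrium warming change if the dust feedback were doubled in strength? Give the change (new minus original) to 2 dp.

-0.06 K

Original: g = 0.126, ΔT = 1.35/(1−0.126) = 1.5446 K.
With doubled dust: g' = 0.0921, ΔT' = 1.35/(1−0.0921) = 1.4869 K.
Change = 1.4869 − 1.5446 = -0.06 K.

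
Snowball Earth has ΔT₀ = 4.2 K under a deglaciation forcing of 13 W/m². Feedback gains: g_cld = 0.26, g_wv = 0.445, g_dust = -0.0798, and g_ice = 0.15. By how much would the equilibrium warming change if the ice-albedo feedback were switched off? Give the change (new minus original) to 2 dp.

-7.48 K

Original: g = 0.7752, ΔT = 4.2/(1−0.7752) = 18.6833 K.
Without ice-albedo: g' = 0.6252, ΔT' = 4.2/(1−0.6252) = 11.2060 K.
Change = 11.2060 − 18.6833 = -7.48 K.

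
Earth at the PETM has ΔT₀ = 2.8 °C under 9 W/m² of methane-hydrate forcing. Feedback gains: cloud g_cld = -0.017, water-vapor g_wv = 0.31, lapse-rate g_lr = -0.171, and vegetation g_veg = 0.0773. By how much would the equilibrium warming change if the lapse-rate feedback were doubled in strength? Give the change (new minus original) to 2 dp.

-0.62 °C

Original: g = 0.1993, ΔT = 2.8/(1−0.1993) = 3.4969 °C.
With doubled lapse-rate: g' = 0.0283, ΔT' = 2.8/(1−0.0283) = 2.8815 °C.
Change = 2.8815 − 3.4969 = -0.62 °C.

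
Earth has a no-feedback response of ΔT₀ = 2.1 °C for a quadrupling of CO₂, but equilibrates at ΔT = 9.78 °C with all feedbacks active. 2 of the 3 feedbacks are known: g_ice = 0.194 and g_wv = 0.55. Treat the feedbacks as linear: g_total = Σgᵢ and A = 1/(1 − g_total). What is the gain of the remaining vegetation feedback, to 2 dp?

Amplification A = ΔT/ΔT₀ = 9.78/2.1 = 4.657.
Total gain g = 1 − 1/A = 1 − 1/4.657 = 0.7853.
Known gains sum to 0.194 + 0.55 = 0.744.
g_veg = 0.7853 − 0.744 = 0.04.

0.04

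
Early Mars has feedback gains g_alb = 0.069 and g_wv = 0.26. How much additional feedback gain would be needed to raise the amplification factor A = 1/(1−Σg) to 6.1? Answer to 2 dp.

0.51

Current total gain = 0.329.
Target gain for A = 6.1: g* = 1 − 1/6.1 = 0.8361.
Additional gain needed = 0.8361 − 0.329 = 0.51.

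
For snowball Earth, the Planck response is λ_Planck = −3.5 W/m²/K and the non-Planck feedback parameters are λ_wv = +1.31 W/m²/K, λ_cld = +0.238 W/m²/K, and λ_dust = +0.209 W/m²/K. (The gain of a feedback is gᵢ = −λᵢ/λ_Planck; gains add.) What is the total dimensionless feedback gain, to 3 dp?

Convert to gains: g_wv = 1.31/3.5 = 0.3743; g_cld = 0.238/3.5 = 0.068; g_dust = 0.209/3.5 = 0.05971.
Total gain g = 0.50201.

0.502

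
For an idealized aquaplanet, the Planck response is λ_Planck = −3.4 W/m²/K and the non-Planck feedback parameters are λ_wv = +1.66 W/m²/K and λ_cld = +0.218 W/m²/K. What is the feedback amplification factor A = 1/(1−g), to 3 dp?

2.234

Convert to gains: g_wv = 1.66/3.4 = 0.4882; g_cld = 0.218/3.4 = 0.06412.
Total gain g = 0.55232.
A = 1/(1 − 0.55232) = 2.234.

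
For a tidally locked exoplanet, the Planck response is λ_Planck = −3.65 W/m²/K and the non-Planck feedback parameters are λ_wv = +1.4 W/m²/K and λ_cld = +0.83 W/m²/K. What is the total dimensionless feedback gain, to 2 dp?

0.61

Convert to gains: g_wv = 1.4/3.65 = 0.3836; g_cld = 0.83/3.65 = 0.2274.
Total gain g = 0.611.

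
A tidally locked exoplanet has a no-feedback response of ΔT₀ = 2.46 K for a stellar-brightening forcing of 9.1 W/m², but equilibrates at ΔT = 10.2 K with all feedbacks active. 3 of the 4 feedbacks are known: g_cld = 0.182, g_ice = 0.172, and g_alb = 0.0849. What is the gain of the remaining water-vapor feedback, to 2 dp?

0.32

Amplification A = ΔT/ΔT₀ = 10.2/2.46 = 4.146.
Total gain g = 1 − 1/A = 1 − 1/4.146 = 0.7588.
Known gains sum to 0.182 + 0.172 + 0.0849 = 0.4389.
g_wv = 0.7588 − 0.4389 = 0.32.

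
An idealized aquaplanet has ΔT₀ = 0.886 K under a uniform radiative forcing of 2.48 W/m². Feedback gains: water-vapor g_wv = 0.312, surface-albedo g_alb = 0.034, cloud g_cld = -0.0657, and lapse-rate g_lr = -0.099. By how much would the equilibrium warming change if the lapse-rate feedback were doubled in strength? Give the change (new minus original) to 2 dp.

Original: g = 0.1813, ΔT = 0.886/(1−0.1813) = 1.0822 K.
With doubled lapse-rate: g' = 0.0823, ΔT' = 0.886/(1−0.0823) = 0.9655 K.
Change = 0.9655 − 1.0822 = -0.12 K.

-0.12 K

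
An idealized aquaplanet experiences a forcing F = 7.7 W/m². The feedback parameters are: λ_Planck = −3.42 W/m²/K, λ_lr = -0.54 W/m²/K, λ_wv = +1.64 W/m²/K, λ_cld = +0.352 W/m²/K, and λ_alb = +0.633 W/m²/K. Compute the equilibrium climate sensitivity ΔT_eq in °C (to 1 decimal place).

5.8 °C

Net feedback parameter λ = (−3.42) + (-0.54) + (+1.64) + (+0.352) + (+0.633) = -1.335 W/m²/K.
ΔT = −F/λ = −7.7/(-1.335) = 5.8 °C.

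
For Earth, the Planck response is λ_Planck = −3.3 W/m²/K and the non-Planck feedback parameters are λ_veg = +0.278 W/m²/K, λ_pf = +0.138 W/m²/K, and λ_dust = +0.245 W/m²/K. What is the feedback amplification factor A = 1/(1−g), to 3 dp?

1.250

Convert to gains: g_veg = 0.278/3.3 = 0.08424; g_pf = 0.138/3.3 = 0.04182; g_dust = 0.245/3.3 = 0.07424.
Total gain g = 0.2003.
A = 1/(1 − 0.2003) = 1.250.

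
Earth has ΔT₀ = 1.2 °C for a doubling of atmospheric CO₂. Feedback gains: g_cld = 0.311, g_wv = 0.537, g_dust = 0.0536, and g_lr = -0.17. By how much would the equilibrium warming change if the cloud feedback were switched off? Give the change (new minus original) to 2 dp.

Original: g = 0.7316, ΔT = 1.2/(1−0.7316) = 4.4709 °C.
Without cloud: g' = 0.4206, ΔT' = 1.2/(1−0.4206) = 2.0711 °C.
Change = 2.0711 − 4.4709 = -2.40 °C.

-2.40 °C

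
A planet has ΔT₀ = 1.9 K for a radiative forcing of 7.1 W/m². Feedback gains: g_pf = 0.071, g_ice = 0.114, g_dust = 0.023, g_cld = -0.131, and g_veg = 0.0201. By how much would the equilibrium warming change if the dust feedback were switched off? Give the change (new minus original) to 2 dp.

-0.05 K

Original: g = 0.0971, ΔT = 1.9/(1−0.0971) = 2.1043 K.
Without dust: g' = 0.0741, ΔT' = 1.9/(1−0.0741) = 2.0521 K.
Change = 2.0521 − 2.1043 = -0.05 K.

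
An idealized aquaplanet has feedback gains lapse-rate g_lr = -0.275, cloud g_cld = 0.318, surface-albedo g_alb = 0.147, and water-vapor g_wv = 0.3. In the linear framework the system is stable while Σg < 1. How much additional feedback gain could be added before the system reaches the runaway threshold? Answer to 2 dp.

0.51

Current total gain = -0.275 + 0.318 + 0.147 + 0.3 = 0.49.
Margin to runaway = 1 − 0.49 = 0.51.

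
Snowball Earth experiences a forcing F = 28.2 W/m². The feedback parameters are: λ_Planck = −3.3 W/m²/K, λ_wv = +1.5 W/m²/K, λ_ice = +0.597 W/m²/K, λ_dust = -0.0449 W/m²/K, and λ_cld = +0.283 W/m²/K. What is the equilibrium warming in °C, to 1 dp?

29.2 °C

Net feedback parameter λ = (−3.3) + (+1.5) + (+0.597) + (-0.0449) + (+0.283) = -0.9649 W/m²/K.
ΔT = −F/λ = −28.2/(-0.9649) = 29.2 °C.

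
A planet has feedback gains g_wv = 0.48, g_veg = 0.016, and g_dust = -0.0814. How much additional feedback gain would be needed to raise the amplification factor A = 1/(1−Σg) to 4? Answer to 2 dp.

Current total gain = 0.4146.
Target gain for A = 4: g* = 1 − 1/4 = 0.75.
Additional gain needed = 0.75 − 0.4146 = 0.34.

0.34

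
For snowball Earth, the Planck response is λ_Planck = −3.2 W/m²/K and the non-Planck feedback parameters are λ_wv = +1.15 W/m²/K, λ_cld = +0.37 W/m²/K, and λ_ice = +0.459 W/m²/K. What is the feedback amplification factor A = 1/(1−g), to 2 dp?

2.62

Convert to gains: g_wv = 1.15/3.2 = 0.3594; g_cld = 0.37/3.2 = 0.1156; g_ice = 0.459/3.2 = 0.1434.
Total gain g = 0.6184.
A = 1/(1 − 0.6184) = 2.62.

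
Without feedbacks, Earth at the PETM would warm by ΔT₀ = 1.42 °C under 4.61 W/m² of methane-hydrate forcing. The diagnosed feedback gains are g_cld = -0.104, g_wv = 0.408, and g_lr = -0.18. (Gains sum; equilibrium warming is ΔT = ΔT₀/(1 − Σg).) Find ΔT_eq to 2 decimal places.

1.62 °C

Total gain g = -0.104 + 0.408 − 0.18 = 0.124.
Amplification A = 1/(1 − 0.124) = 1.142.
ΔT = 1.42 × 1.142 = 1.62 °C.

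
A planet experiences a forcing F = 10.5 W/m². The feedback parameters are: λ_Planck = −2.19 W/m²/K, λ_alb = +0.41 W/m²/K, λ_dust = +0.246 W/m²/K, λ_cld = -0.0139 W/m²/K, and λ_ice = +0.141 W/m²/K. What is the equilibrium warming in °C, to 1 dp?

Net feedback parameter λ = (−2.19) + (+0.41) + (+0.246) + (-0.0139) + (+0.141) = -1.4069 W/m²/K.
ΔT = −F/λ = −10.5/(-1.4069) = 7.5 °C.

7.5 °C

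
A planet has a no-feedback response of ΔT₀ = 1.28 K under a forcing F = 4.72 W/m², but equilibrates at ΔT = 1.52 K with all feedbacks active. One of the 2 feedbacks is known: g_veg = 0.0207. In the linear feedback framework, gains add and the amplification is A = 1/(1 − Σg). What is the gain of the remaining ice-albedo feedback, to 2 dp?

Amplification A = ΔT/ΔT₀ = 1.52/1.28 = 1.188.
Total gain g = 1 − 1/A = 1 − 1/1.188 = 0.1582.
The known gain is 0.0207.
g_ice = 0.1582 − 0.0207 = 0.14.

0.14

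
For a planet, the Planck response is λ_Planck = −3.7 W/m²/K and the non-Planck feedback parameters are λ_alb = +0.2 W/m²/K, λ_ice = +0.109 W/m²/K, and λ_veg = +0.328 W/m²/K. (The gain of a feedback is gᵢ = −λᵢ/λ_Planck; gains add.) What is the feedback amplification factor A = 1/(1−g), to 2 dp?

Convert to gains: g_alb = 0.2/3.7 = 0.05405; g_ice = 0.109/3.7 = 0.02946; g_veg = 0.328/3.7 = 0.08865.
Total gain g = 0.17216.
A = 1/(1 − 0.17216) = 1.21.

1.21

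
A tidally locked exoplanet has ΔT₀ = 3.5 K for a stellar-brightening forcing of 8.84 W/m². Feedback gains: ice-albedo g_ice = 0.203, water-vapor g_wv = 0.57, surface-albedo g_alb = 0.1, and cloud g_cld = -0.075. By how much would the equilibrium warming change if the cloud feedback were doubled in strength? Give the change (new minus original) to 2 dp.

-4.69 K

Original: g = 0.798, ΔT = 3.5/(1−0.798) = 17.3267 K.
With doubled cloud: g' = 0.723, ΔT' = 3.5/(1−0.723) = 12.6354 K.
Change = 12.6354 − 17.3267 = -4.69 K.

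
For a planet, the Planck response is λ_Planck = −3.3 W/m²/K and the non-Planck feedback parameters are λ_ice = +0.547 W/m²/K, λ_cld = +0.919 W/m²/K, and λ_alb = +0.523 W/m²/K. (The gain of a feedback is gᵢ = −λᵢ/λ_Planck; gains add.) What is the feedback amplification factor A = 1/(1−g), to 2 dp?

2.52

Convert to gains: g_ice = 0.547/3.3 = 0.1658; g_cld = 0.919/3.3 = 0.2785; g_alb = 0.523/3.3 = 0.1585.
Total gain g = 0.6028.
A = 1/(1 − 0.6028) = 2.52.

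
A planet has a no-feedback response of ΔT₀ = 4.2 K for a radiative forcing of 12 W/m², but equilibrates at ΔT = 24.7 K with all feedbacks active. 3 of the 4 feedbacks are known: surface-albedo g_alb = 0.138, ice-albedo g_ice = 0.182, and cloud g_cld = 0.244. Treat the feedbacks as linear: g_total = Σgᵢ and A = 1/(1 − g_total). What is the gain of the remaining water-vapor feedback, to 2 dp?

0.27

Amplification A = ΔT/ΔT₀ = 24.7/4.2 = 5.881.
Total gain g = 1 − 1/A = 1 − 1/5.881 = 0.83.
Known gains sum to 0.138 + 0.182 + 0.244 = 0.564.
g_wv = 0.83 − 0.564 = 0.27.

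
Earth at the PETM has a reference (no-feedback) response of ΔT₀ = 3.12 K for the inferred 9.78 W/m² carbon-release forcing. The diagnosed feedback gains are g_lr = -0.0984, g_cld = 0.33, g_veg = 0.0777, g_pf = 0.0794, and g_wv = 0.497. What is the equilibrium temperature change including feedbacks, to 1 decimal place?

27.3 K

Total gain g = -0.0984 + 0.33 + 0.0777 + 0.0794 + 0.497 = 0.8857.
Amplification A = 1/(1 − 0.8857) = 8.749.
ΔT = 3.12 × 8.749 = 27.3 K.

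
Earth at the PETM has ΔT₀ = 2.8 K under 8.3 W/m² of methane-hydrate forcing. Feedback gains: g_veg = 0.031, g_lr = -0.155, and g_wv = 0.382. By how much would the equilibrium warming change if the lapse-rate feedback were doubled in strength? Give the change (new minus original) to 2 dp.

Original: g = 0.258, ΔT = 2.8/(1−0.258) = 3.7736 K.
With doubled lapse-rate: g' = 0.103, ΔT' = 2.8/(1−0.103) = 3.1215 K.
Change = 3.1215 − 3.7736 = -0.65 K.

-0.65 K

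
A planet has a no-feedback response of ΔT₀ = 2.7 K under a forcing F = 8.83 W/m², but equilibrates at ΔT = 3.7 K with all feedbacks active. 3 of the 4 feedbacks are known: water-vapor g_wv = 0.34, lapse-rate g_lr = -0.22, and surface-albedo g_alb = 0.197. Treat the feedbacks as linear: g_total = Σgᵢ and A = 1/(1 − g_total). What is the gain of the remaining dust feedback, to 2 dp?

-0.05

Amplification A = ΔT/ΔT₀ = 3.7/2.7 = 1.37.
Total gain g = 1 − 1/A = 1 − 1/1.37 = 0.2701.
Known gains sum to 0.34 − 0.22 + 0.197 = 0.317.
g_dust = 0.2701 − 0.317 = -0.05.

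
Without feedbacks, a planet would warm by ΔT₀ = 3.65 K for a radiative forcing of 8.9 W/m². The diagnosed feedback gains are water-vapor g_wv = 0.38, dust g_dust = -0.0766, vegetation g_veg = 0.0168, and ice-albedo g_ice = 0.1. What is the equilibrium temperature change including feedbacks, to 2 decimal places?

Total gain g = 0.38 − 0.0766 + 0.0168 + 0.1 = 0.4202.
Amplification A = 1/(1 − 0.4202) = 1.725.
ΔT = 3.65 × 1.725 = 6.30 K.

6.30 K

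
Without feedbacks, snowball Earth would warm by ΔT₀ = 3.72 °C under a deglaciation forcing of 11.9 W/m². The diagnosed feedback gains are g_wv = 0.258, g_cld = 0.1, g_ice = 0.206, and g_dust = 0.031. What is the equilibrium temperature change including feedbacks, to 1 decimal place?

Total gain g = 0.258 + 0.1 + 0.206 + 0.031 = 0.595.
Amplification A = 1/(1 − 0.595) = 2.469.
ΔT = 3.72 × 2.469 = 9.2 °C.

9.2 °C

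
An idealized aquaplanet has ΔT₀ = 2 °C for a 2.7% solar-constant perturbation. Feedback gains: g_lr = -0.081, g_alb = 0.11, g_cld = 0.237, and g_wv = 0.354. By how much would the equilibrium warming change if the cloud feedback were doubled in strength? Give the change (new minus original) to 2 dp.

8.72 °C

Original: g = 0.62, ΔT = 2/(1−0.62) = 5.2632 °C.
With doubled cloud: g' = 0.857, ΔT' = 2/(1−0.857) = 13.9860 °C.
Change = 13.9860 − 5.2632 = 8.72 °C.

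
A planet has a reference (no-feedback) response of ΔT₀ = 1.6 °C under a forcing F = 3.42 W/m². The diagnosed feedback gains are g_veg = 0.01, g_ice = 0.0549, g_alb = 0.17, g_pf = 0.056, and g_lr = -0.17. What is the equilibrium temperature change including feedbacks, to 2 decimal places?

Total gain g = 0.01 + 0.0549 + 0.17 + 0.056 − 0.17 = 0.1209.
Amplification A = 1/(1 − 0.1209) = 1.138.
ΔT = 1.6 × 1.138 = 1.82 °C.

1.82 °C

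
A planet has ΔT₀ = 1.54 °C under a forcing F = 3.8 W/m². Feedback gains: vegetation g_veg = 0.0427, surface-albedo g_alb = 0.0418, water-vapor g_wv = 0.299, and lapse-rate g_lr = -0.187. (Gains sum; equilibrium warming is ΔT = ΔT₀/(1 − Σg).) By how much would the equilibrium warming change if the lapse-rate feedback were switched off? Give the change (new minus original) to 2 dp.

0.58 °C

Original: g = 0.1965, ΔT = 1.54/(1−0.1965) = 1.9166 °C.
Without lapse-rate: g' = 0.3835, ΔT' = 1.54/(1−0.3835) = 2.4980 °C.
Change = 2.4980 − 1.9166 = 0.58 °C.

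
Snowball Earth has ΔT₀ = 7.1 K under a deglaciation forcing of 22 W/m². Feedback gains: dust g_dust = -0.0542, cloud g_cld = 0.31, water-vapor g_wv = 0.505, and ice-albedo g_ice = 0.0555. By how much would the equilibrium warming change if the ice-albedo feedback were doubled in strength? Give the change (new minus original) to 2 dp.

Original: g = 0.8163, ΔT = 7.1/(1−0.8163) = 38.6500 K.
With doubled ice-albedo: g' = 0.8718, ΔT' = 7.1/(1−0.8718) = 55.3822 K.
Change = 55.3822 − 38.6500 = 16.73 K.

16.73 K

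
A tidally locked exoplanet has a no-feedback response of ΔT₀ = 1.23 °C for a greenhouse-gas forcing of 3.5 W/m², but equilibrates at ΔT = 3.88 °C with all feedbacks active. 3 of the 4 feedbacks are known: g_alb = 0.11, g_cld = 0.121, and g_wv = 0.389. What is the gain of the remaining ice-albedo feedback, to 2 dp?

0.06

Amplification A = ΔT/ΔT₀ = 3.88/1.23 = 3.154.
Total gain g = 1 − 1/A = 1 − 1/3.154 = 0.6829.
Known gains sum to 0.11 + 0.121 + 0.389 = 0.62.
g_ice = 0.6829 − 0.62 = 0.06.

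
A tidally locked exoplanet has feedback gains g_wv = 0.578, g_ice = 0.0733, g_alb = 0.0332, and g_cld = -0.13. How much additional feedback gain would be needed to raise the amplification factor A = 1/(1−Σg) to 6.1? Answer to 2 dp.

0.28

Current total gain = 0.5545.
Target gain for A = 6.1: g* = 1 − 1/6.1 = 0.8361.
Additional gain needed = 0.8361 − 0.5545 = 0.28.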